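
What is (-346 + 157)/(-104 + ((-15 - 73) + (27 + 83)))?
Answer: 189/82 ≈ 2.3049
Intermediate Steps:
(-346 + 157)/(-104 + ((-15 - 73) + (27 + 83))) = -189/(-104 + (-88 + 110)) = -189/(-104 + 22) = -189/(-82) = -189*(-1/82) = 189/82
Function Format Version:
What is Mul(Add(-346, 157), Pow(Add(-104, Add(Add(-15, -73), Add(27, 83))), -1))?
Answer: Rational(189, 82) ≈ 2.3049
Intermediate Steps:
Mul(Add(-346, 157), Pow(Add(-104, Add(Add(-15, -73), Add(27, 83))), -1)) = Mul(-189, Pow(Add(-104, Add(-88, 110)), -1)) = Mul(-189, Pow(Add(-104, 22), -1)) = Mul(-189, Pow(-82, -1)) = Mul(-189, Rational(-1, 82)) = Rational(189, 82)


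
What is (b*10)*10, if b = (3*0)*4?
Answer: 0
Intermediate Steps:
b = 0 (b = 0*4 = 0)
(b*10)*10 = (0*10)*10 = 0*10 = 0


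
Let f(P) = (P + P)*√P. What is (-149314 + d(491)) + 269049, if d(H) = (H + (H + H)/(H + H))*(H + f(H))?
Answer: 361307 + 483144*√491 ≈ 1.1067e+7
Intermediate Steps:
f(P) = 2*P^(3/2) (f(P) = (2*P)*√P = 2*P^(3/2))
d(H) = (1 + H)*(H + 2*H^(3/2)) (d(H) = (H + (H + H)/(H + H))*(H + 2*H^(3/2)) = (H + (2*H)/((2*H)))*(H + 2*H^(3/2)) = (H + (2*H)*(1/(2*H)))*(H + 2*H^(3/2)) = (H + 1)*(H + 2*H^(3/2)) = (1 + H)*(H + 2*H^(3/2)))
(-149314 + d(491)) + 269049 = (-149314 + (491 + 491² + 2*491^(3/2) + 2*491^(5/2))) + 269049 = (-149314 + (491 + 241081 + 2*(491*√491) + 2*(241081*√491))) + 269049 = (-149314 + (491 + 241081 + 982*√491 + 482162*√491)) + 269049 = (-149314 + (241572 + 483144*√491)) + 269049 = (92258 + 483144*√491) + 269049 = 361307 + 483144*√491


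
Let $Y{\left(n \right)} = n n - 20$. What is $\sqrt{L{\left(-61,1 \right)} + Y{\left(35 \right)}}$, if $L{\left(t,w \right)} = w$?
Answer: $3 \sqrt{134} \approx 34.728$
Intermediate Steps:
$Y{\left(n \right)} = -20 + n^{2}$ ($Y{\left(n \right)} = n^{2} - 20 = -20 + n^{2}$)
$\sqrt{L{\left(-61,1 \right)} + Y{\left(35 \right)}} = \sqrt{1 - \left(20 - 35^{2}\right)} = \sqrt{1 + \left(-20 + 1225\right)} = \sqrt{1 + 1205} = \sqrt{1206} = 3 \sqrt{134}$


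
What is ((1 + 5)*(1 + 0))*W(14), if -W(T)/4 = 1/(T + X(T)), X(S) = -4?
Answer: -12/5 ≈ -2.4000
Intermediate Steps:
W(T) = -4/(-4 + T) (W(T) = -4/(T - 4) = -4/(-4 + T))
((1 + 5)*(1 + 0))*W(14) = ((1 + 5)*(1 + 0))*(-4/(-4 + 14)) = (6*1)*(-4/10) = 6*(-4*1/10) = 6*(-2/5) = -12/5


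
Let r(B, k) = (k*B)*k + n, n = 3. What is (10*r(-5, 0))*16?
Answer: 480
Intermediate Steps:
r(B, k) = 3 + B*k**2 (r(B, k) = (k*B)*k + 3 = (B*k)*k + 3 = B*k**2 + 3 = 3 + B*k**2)
(10*r(-5, 0))*16 = (10*(3 - 5*0**2))*16 = (10*(3 - 5*0))*16 = (10*(3 + 0))*16 = (10*3)*16 = 30*16 = 480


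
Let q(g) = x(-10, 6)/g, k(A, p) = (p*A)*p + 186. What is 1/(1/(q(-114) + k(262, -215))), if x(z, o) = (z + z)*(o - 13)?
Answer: 690334682/57 ≈ 1.2111e+7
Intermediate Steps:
k(A, p) = 186 + A*p² (k(A, p) = (A*p)*p + 186 = A*p² + 186 = 186 + A*p²)
x(z, o) = 2*z*(-13 + o) (x(z, o) = (2*z)*(-13 + o) = 2*z*(-13 + o))
q(g) = 140/g (q(g) = (2*(-10)*(-13 + 6))/g = (2*(-10)*(-7))/g = 140/g)
1/(1/(q(-114) + k(262, -215))) = 1/(1/(140/(-114) + (186 + 262*(-215)²))) = 1/(1/(140*(-1/114) + (186 + 262*46225))) = 1/(1/(-70/57 + (186 + 12110950))) = 1/(1/(-70/57 + 12111136)) = 1/(1/(690334682/57)) = 1/(57/690334682) = 690334682/57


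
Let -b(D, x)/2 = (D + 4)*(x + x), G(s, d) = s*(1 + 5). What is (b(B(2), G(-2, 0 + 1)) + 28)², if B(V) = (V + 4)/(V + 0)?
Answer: 132496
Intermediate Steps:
G(s, d) = 6*s (G(s, d) = s*6 = 6*s)
B(V) = (4 + V)/V
b(D, x) = -4*x*(4 + D) (b(D, x) = -2*(D + 4)*(x + x) = -2*(4 + D)*2*x = -4*x*(4 + D))
(b(B(2), G(-2, 0 + 1)) + 28)² = (-4*6*(-2)*(4 + (4 + 2)/2) + 28)² = (-4*(-12)*(4 + (½)*6) + 28)² = (-4*(-12)*(4 + 3) + 28)² = (-4*(-12)*7 + 28)² = (336 + 28)² = 364² = 132496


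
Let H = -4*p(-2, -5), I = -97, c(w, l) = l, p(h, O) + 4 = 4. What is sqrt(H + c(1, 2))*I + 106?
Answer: 106 - 97*sqrt(2) ≈ -31.179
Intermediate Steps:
p(h, O) = 0 (p(h, O) = -4 + 4 = 0)
H = 0 (H = -4*0 = 0)
sqrt(H + c(1, 2))*I + 106 = sqrt(0 + 2)*(-97) + 106 = sqrt(2)*(-97) + 106 = -97*sqrt(2) + 106 = 106 - 97*sqrt(2)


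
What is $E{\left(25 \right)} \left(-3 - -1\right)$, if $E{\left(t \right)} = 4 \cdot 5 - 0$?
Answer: $-40$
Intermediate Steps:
$E{\left(t \right)} = 20$ ($E{\left(t \right)} = 20 + 0 = 20$)
$E{\left(25 \right)} \left(-3 - -1\right) = 20 \left(-3 - -1\right) = 20 \left(-3 + 1\right) = 20 \left(-2\right) = -40$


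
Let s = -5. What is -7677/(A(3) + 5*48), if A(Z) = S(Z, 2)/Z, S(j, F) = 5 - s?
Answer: -23031/730 ≈ -31.549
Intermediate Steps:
S(j, F) = 10 (S(j, F) = 5 - 1*(-5) = 5 + 5 = 10)
A(Z) = 10/Z
-7677/(A(3) + 5*48) = -7677/(10/3 + 5*48) = -7677/(10*(1/3) + 240) = -7677/(10/3 + 240) = -7677/730/3 = -7677*3/730 = -23031/730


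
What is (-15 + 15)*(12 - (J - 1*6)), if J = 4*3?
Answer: 0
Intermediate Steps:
J = 12
(-15 + 15)*(12 - (J - 1*6)) = (-15 + 15)*(12 - (12 - 1*6)) = 0*(12 - (12 - 6)) = 0*(12 - 1*6) = 0*(12 - 6) = 0*6 = 0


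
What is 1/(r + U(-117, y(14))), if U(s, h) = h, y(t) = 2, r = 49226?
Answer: 1/49228 ≈ 2.0314e-5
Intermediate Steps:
1/(r + U(-117, y(14))) = 1/(49226 + 2) = 1/49228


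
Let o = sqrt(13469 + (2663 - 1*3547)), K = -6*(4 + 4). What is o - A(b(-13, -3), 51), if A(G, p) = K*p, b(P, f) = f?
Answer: 2448 + sqrt(12585) ≈ 2560.2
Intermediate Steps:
K = -48 (K = -6*8 = -48)
A(G, p) = -48*p
o = sqrt(12585) (o = sqrt(13469 + (2663 - 3547)) = sqrt(13469 - 884) = sqrt(12585) ≈ 112.18)
o - A(b(-13, -3), 51) = sqrt(12585) - (-48)*51 = sqrt(12585) - 1*(-2448) = sqrt(12585) + 2448 = 2448 + sqrt(12585)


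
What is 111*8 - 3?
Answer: 885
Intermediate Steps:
111*8 - 3 = 888 - 3 = 885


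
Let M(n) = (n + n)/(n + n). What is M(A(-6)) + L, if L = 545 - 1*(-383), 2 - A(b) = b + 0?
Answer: 929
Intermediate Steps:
A(b) = 2 - b (A(b) = 2 - (b + 0) = 2 - b)
M(n) = 1 (M(n) = (2*n)/((2*n)) = (2*n)*(1/(2*n)) = 1)
L = 928 (L = 545 + 383 = 928)
M(A(-6)) + L = 1 + 928 = 929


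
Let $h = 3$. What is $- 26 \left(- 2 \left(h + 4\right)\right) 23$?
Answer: $8372$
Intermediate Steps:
$- 26 \left(- 2 \left(h + 4\right)\right) 23 = - 26 \left(- 2 \left(3 + 4\right)\right) 23 = - 26 \left(\left(-2\right) 7\right) 23 = \left(-26\right) \left(-14\right) 23 = 364 \cdot 23 = 8372$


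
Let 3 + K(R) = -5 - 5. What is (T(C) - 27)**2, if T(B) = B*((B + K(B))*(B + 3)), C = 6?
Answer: 164025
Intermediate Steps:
K(R) = -13 (K(R) = -3 + (-5 - 5) = -3 - 10 = -13)
T(B) = B*(-13 + B)*(3 + B) (T(B) = B*((B - 13)*(B + 3)) = B*((-13 + B)*(3 + B)) = B*(-13 + B)*(3 + B))
(T(C) - 27)**2 = (6*(-39 + 6**2 - 10*6) - 27)**2 = (6*(-39 + 36 - 60) - 27)**2 = (6*(-63) - 27)**2 = (-378 - 27)**2 = (-405)**2 = 164025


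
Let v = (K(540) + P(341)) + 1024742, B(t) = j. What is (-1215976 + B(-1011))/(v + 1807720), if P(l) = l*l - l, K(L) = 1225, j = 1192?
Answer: -404928/983209 ≈ -0.41184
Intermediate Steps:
B(t) = 1192
P(l) = l**2 - l
v = 1141907 (v = (1225 + 341*(-1 + 341)) + 1024742 = (1225 + 341*340) + 1024742 = (1225 + 115940) + 1024742 = 117165 + 1024742 = 1141907)
(-1215976 + B(-1011))/(v + 1807720) = (-1215976 + 1192)/(1141907 + 1807720) = -1214784/2949627 = -1214784*1/2949627 = -404928/983209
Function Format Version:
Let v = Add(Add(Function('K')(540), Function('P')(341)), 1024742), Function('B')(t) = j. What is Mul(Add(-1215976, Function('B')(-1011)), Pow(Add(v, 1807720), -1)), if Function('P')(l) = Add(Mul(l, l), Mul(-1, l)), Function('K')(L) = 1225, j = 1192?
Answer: Rational(-404928, 983209) ≈ -0.41184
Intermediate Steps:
Function('B')(t) = 1192
Function('P')(l) = Add(Pow(l, 2), Mul(-1, l))
v = 1141907 (v = Add(Add(1225, Mul(341, Add(-1, 341))), 1024742) = Add(Add(1225, Mul(341, 340)), 1024742) = Add(Add(1225, 115940), 1024742) = Add(117165, 1024742) = 1141907)
Mul(Add(-1215976, Function('B')(-1011)), Pow(Add(v, 1807720), -1)) = Mul(Add(-1215976, 1192), Pow(Add(1141907, 1807720), -1)) = Mul(-1214784, Pow(2949627, -1)) = Mul(-1214784, Rational(1, 2949627)) = Rational(-404928, 983209)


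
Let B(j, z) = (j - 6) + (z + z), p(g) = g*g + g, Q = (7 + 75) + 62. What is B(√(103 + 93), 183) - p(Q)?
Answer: -20506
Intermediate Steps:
Q = 144 (Q = 82 + 62 = 144)
p(g) = g + g² (p(g) = g² + g = g + g²)
B(j, z) = -6 + j + 2*z (B(j, z) = (-6 + j) + 2*z = -6 + j + 2*z)
B(√(103 + 93), 183) - p(Q) = (-6 + √(103 + 93) + 2*183) - 144*(1 + 144) = (-6 + √196 + 366) - 144*145 = (-6 + 14 + 366) - 1*20880 = 374 - 20880 = -20506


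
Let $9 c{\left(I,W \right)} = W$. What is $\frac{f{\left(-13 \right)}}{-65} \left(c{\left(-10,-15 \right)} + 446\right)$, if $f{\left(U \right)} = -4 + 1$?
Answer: $\frac{1333}{65} \approx 20.508$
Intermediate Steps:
$c{\left(I,W \right)} = \frac{W}{9}$
$f{\left(U \right)} = -3$
$\frac{f{\left(-13 \right)}}{-65} \left(c{\left(-10,-15 \right)} + 446\right) = - \frac{3}{-65} \left(\frac{1}{9} \left(-15\right) + 446\right) = \left(-3\right) \left(- \frac{1}{65}\right) \left(- \frac{5}{3} + 446\right) = \frac{3}{65} \cdot \frac{1333}{3} = \frac{1333}{65}$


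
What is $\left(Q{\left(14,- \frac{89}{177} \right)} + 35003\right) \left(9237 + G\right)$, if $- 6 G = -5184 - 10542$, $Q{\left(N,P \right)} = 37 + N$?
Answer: $415670332$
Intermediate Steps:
$G = 2621$ ($G = - \frac{-5184 - 10542}{6} = \left(- \frac{1}{6}\right) \left(-15726\right) = 2621$)
$\left(Q{\left(14,- \frac{89}{177} \right)} + 35003\right) \left(9237 + G\right) = \left(\left(37 + 14\right) + 35003\right) \left(9237 + 2621\right) = \left(51 + 35003\right) 11858 = 35054 \cdot 11858 = 415670332$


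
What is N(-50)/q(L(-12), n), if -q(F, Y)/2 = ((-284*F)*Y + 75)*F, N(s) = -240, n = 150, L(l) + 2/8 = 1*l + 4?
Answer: -32/773355 ≈ -4.1378e-5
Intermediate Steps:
L(l) = 15/4 + l (L(l) = -1/4 + (1*l + 4) = -1/4 + (l + 4) = -1/4 + (4 + l) = 15/4 + l)
q(F, Y) = -2*F*(75 - 284*F*Y) (q(F, Y) = -2*((-284*F)*Y + 75)*F = -2*(-284*F*Y + 75)*F = -2*(75 - 284*F*Y)*F = -2*F*(75 - 284*F*Y))
N(-50)/q(L(-12), n) = -240*1/(2*(-75 + 284*(15/4 - 12)*150)*(15/4 - 12)) = -240*(-2/(33*(-75 + 284*(-33/4)*150))) = -240*(-2/(33*(-75 - 351450))) = -240/(2*(-33/4)*(-351525)) = -240/11600325/2 = -240*2/11600325 = -32/773355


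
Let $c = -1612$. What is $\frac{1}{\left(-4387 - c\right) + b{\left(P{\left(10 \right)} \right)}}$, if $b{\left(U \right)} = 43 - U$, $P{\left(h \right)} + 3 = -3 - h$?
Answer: $- \frac{1}{2716} \approx -0.00036819$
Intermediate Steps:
$P{\left(h \right)} = -6 - h$ ($P{\left(h \right)} = -3 - \left(3 + h\right) = -6 - h$)
$\frac{1}{\left(-4387 - c\right) + b{\left(P{\left(10 \right)} \right)}} = \frac{1}{\left(-4387 - -1612\right) + \left(43 - \left(-6 - 10\right)\right)} = \frac{1}{\left(-4387 + 1612\right) + \left(43 - \left(-6 - 10\right)\right)} = \frac{1}{-2775 + \left(43 - -16\right)} = \frac{1}{-2775 + \left(43 + 16\right)} = \frac{1}{-2775 + 59} = \frac{1}{-2716} = - \frac{1}{2716}$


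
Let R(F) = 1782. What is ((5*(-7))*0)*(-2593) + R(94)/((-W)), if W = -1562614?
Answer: 891/781307 ≈ 0.0011404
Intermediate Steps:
((5*(-7))*0)*(-2593) + R(94)/((-W)) = ((5*(-7))*0)*(-2593) + 1782/((-1*(-1562614))) = -35*0*(-2593) + 1782/1562614 = 0*(-2593) + 1782*(1/1562614) = 0 + 891/781307 = 891/781307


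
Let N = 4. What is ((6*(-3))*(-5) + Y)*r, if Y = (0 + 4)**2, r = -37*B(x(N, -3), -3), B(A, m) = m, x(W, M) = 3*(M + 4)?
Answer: 11766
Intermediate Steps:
x(W, M) = 12 + 3*M (x(W, M) = 3*(4 + M) = 12 + 3*M)
r = 111 (r = -37*(-3) = 111)
Y = 16 (Y = 4**2 = 16)
((6*(-3))*(-5) + Y)*r = ((6*(-3))*(-5) + 16)*111 = (-18*(-5) + 16)*111 = (90 + 16)*111 = 106*111 = 11766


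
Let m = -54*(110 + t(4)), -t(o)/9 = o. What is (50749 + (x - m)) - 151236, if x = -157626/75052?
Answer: -3621000079/37526 ≈ -96493.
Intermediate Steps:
x = -78813/37526 (x = -157626*1/75052 = -78813/37526 ≈ -2.1002)
t(o) = -9*o
m = -3996 (m = -54*(110 - 9*4) = -54*(110 - 36) = -54*74 = -3996)
(50749 + (x - m)) - 151236 = (50749 + (-78813/37526 - 1*(-3996))) - 151236 = (50749 + (-78813/37526 + 3996)) - 151236 = (50749 + 149875083/37526) - 151236 = 2054282057/37526 - 151236 = -3621000079/37526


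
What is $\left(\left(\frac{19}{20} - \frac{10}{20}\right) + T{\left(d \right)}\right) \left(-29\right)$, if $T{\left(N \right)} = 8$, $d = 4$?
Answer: $- \frac{4901}{20} \approx -245.05$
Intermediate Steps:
$\left(\left(\frac{19}{20} - \frac{10}{20}\right) + T{\left(d \right)}\right) \left(-29\right) = \left(\left(\frac{19}{20} - \frac{10}{20}\right) + 8\right) \left(-29\right) = \left(\left(19 \cdot \frac{1}{20} - \frac{1}{2}\right) + 8\right) \left(-29\right) = \left(\left(\frac{19}{20} - \frac{1}{2}\right) + 8\right) \left(-29\right) = \left(\frac{9}{20} + 8\right) \left(-29\right) = \frac{169}{20} \left(-29\right) = - \frac{4901}{20}$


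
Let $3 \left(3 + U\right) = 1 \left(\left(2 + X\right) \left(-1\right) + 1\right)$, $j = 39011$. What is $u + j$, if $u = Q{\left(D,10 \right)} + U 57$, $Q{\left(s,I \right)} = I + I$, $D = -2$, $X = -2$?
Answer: $38879$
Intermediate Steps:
$Q{\left(s,I \right)} = 2 I$
$U = - \frac{8}{3}$ ($U = -3 + \frac{1 \left(\left(2 - 2\right) \left(-1\right) + 1\right)}{3} = -3 + \frac{1 \left(0 \left(-1\right) + 1\right)}{3} = -3 + \frac{1 \left(0 + 1\right)}{3} = -3 + \frac{1 \cdot 1}{3} = -3 + \frac{1}{3} \cdot 1 = -3 + \frac{1}{3} = - \frac{8}{3} \approx -2.6667$)
$u = -132$ ($u = 2 \cdot 10 - 152 = 20 - 152 = -132$)
$u + j = -132 + 39011 = 38879$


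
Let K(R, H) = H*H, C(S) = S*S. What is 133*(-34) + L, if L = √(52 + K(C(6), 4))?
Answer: -4522 + 2*√17 ≈ -4513.8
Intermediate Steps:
C(S) = S²
K(R, H) = H²
L = 2*√17 (L = √(52 + 4²) = √(52 + 16) = √68 = 2*√17 ≈ 8.2462)
133*(-34) + L = 133*(-34) + 2*√17 = -4522 + 2*√17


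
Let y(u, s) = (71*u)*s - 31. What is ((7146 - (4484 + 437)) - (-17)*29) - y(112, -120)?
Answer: 956989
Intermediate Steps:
y(u, s) = -31 + 71*s*u (y(u, s) = 71*s*u - 31 = -31 + 71*s*u)
((7146 - (4484 + 437)) - (-17)*29) - y(112, -120) = ((7146 - (4484 + 437)) - (-17)*29) - (-31 + 71*(-120)*112) = ((7146 - 1*4921) - 1*(-493)) - (-31 - 954240) = ((7146 - 4921) + 493) - 1*(-954271) = (2225 + 493) + 954271 = 2718 + 954271 = 956989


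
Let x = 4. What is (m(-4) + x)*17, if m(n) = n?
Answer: 0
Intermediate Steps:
(m(-4) + x)*17 = (-4 + 4)*17 = 0*17 = 0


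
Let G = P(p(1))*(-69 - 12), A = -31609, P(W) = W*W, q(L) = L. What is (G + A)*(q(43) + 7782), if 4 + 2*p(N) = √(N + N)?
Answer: -500385275/2 + 1267650*√2 ≈ -2.4840e+8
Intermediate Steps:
p(N) = -2 + √2*√N/2 (p(N) = -2 + √(N + N)/2 = -2 + √(2*N)/2 = -2 + (√2*√N)/2 = -2 + √2*√N/2)
P(W) = W²
G = -81*(-2 + √2/2)² (G = (-2 + √2*√1/2)²*(-69 - 12) = (-2 + (½)*√2*1)²*(-81) = (-2 + √2/2)²*(-81) = -81*(-2 + √2/2)² ≈ -135.40)
(G + A)*(q(43) + 7782) = ((-729/2 + 162*√2) - 31609)*(43 + 7782) = (-63947/2 + 162*√2)*7825 = -500385275/2 + 1267650*√2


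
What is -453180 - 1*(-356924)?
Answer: -96256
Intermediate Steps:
-453180 - 1*(-356924) = -453180 + 356924 = -96256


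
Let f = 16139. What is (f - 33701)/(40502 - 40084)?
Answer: -8781/209 ≈ -42.014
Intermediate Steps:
(f - 33701)/(40502 - 40084) = (16139 - 33701)/(40502 - 40084) = -17562/418 = -17562*1/418 = -8781/209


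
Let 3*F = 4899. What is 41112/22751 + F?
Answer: 37193495/22751 ≈ 1634.8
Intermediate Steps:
F = 1633 (F = (⅓)*4899 = 1633)
41112/22751 + F = 41112/22751 + 1633 = 37193495/22751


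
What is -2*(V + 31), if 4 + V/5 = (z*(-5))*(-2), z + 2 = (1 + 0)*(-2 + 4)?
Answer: -22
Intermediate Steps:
z = 0 (z = -2 + (1 + 0)*(-2 + 4) = -2 + 1*2 = -2 + 2 = 0)
V = -20 (V = -20 + 5*((0*(-5))*(-2)) = -20 + 5*(0*(-2)) = -20 + 5*0 = -20 + 0 = -20)
-2*(V + 31) = -2*(-20 + 31) = -2*11 = -22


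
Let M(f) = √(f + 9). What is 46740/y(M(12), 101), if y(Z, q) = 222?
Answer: 7790/37 ≈ 210.54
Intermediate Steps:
M(f) = √(9 + f)
46740/y(M(12), 101) = 46740/222 = 46740*(1/222) = 7790/37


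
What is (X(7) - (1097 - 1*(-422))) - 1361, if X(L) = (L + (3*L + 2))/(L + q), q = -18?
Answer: -31710/11 ≈ -2882.7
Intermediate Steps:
X(L) = (2 + 4*L)/(-18 + L) (X(L) = (L + (3*L + 2))/(L - 18) = (L + (2 + 3*L))/(-18 + L) = (2 + 4*L)/(-18 + L))
(X(7) - (1097 - 1*(-422))) - 1361 = (2*(1 + 2*7)/(-18 + 7) - (1097 - 1*(-422))) - 1361 = (2*(1 + 14)/(-11) - (1097 + 422)) - 1361 = (2*(-1/11)*15 - 1*1519) - 1361 = (-30/11 - 1519) - 1361 = -16739/11 - 1361 = -31710/11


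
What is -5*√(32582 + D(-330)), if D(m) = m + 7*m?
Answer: -5*√29942 ≈ -865.19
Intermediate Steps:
D(m) = 8*m
-5*√(32582 + D(-330)) = -5*√(32582 + 8*(-330)) = -5*√(32582 - 2640) = -5*√29942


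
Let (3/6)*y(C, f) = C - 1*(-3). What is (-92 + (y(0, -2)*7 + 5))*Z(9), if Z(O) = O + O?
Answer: -810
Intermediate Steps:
Z(O) = 2*O
y(C, f) = 6 + 2*C (y(C, f) = 2*(C - 1*(-3)) = 2*(C + 3) = 2*(3 + C) = 6 + 2*C)
(-92 + (y(0, -2)*7 + 5))*Z(9) = (-92 + ((6 + 2*0)*7 + 5))*(2*9) = (-92 + ((6 + 0)*7 + 5))*18 = (-92 + (6*7 + 5))*18 = (-92 + (42 + 5))*18 = (-92 + 47)*18 = -45*18 = -810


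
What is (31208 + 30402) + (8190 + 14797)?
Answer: 84597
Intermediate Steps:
(31208 + 30402) + (8190 + 14797) = 61610 + 22987 = 84597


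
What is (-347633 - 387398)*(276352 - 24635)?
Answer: -185019798227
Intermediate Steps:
(-347633 - 387398)*(276352 - 24635) = -735031*251717 = -185019798227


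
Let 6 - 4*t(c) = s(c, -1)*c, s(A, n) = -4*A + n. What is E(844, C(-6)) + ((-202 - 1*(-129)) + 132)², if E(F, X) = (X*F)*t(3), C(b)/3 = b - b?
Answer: 3481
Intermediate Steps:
s(A, n) = n - 4*A
t(c) = 3/2 - c*(-1 - 4*c)/4 (t(c) = 3/2 - (-1 - 4*c)*c/4 = 3/2 - c*(-1 - 4*c)/4)
C(b) = 0 (C(b) = 3*(b - b) = 3*0 = 0)
E(F, X) = 45*F*X/4 (E(F, X) = (X*F)*(3/2 + (¼)*3*(1 + 4*3)) = (F*X)*(3/2 + (¼)*3*(1 + 12)) = (F*X)*(3/2 + (¼)*3*13) = (F*X)*(3/2 + 39/4) = (F*X)*(45/4) = 45*F*X/4)
E(844, C(-6)) + ((-202 - 1*(-129)) + 132)² = (45/4)*844*0 + ((-202 - 1*(-129)) + 132)² = 0 + ((-202 + 129) + 132)² = 0 + (-73 + 132)² = 0 + 59² = 0 + 3481 = 3481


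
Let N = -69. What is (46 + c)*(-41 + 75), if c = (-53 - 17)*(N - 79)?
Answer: 353804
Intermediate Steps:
c = 10360 (c = (-53 - 17)*(-69 - 79) = -70*(-148) = 10360)
(46 + c)*(-41 + 75) = (46 + 10360)*(-41 + 75) = 10406*34 = 353804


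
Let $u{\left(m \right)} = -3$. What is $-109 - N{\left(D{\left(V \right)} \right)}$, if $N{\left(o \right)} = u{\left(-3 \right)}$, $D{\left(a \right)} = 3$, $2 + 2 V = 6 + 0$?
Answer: $-106$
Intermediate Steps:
$V = 2$ ($V = -1 + \frac{6 + 0}{2} = -1 + \frac{1}{2} \cdot 6 = -1 + 3 = 2$)
$N{\left(o \right)} = -3$
$-109 - N{\left(D{\left(V \right)} \right)} = -109 - -3 = -109 + 3 = -106$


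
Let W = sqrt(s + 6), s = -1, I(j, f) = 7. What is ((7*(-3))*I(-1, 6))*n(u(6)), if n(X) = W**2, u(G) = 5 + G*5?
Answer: -735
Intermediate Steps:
u(G) = 5 + 5*G
W = sqrt(5) (W = sqrt(-1 + 6) = sqrt(5) ≈ 2.2361)
n(X) = 5 (n(X) = (sqrt(5))**2 = 5)
((7*(-3))*I(-1, 6))*n(u(6)) = ((7*(-3))*7)*5 = -21*7*5 = -147*5 = -735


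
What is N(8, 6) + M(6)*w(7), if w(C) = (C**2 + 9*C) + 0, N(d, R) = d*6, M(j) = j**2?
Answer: 4080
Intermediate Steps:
N(d, R) = 6*d
w(C) = C**2 + 9*C
N(8, 6) + M(6)*w(7) = 6*8 + 6**2*(7*(9 + 7)) = 48 + 36*(7*16) = 48 + 36*112 = 48 + 4032 = 4080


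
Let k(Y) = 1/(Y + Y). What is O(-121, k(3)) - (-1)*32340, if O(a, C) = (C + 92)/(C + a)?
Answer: 23445947/725 ≈ 32339.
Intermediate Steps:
k(Y) = 1/(2*Y)
O(a, C) = (92 + C)/(C + a)
O(-121, k(3)) - (-1)*32340 = (92 + (½)/3)/((½)/3 - 121) - (-1)*32340 = (92 + (½)*(⅓))/((½)*(⅓) - 121) - 1*(-32340) = (92 + ⅙)/(⅙ - 121) + 32340 = (553/6)/(-725/6) + 32340 = -6/725*553/6 + 32340 = -553/725 + 32340 = 23445947/725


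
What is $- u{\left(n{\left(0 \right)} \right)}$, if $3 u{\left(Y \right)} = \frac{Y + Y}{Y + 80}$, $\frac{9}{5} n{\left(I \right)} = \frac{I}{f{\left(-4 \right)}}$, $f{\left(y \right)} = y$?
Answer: $0$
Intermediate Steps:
$n{\left(I \right)} = - \frac{5 I}{36}$ ($n{\left(I \right)} = \frac{5 \frac{I}{-4}}{9} = \frac{5 I \left(- \frac{1}{4}\right)}{9} = \frac{5 \left(- \frac{I}{4}\right)}{9} = - \frac{5 I}{36}$)
$u{\left(Y \right)} = \frac{2 Y}{3 \left(80 + Y\right)}$ ($u{\left(Y \right)} = \frac{\left(Y + Y\right) \frac{1}{Y + 80}}{3} = \frac{2 Y \frac{1}{80 + Y}}{3} = \frac{2 Y}{3 \left(80 + Y\right)}$)
$- u{\left(n{\left(0 \right)} \right)} = - \frac{2 \left(\left(- \frac{5}{36}\right) 0\right)}{3 \left(80 - 0\right)} = - \frac{2 \cdot 0}{3 \left(80 + 0\right)} = - \frac{2 \cdot 0}{3 \cdot 80} = \left(-1\right) 0 = 0$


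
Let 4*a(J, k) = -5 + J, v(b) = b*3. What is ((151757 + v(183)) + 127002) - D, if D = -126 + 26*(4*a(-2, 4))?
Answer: 279616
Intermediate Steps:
v(b) = 3*b
a(J, k) = -5/4 + J/4 (a(J, k) = (-5 + J)/4 = -5/4 + J/4)
D = -308 (D = -126 + 26*(4*(-5/4 + (¼)*(-2))) = -126 + 26*(4*(-5/4 - ½)) = -126 + 26*(4*(-7/4)) = -126 + 26*(-7) = -126 - 182 = -308)
((151757 + v(183)) + 127002) - D = ((151757 + 3*183) + 127002) - 1*(-308) = ((151757 + 549) + 127002) + 308 = (152306 + 127002) + 308 = 279308 + 308 = 279616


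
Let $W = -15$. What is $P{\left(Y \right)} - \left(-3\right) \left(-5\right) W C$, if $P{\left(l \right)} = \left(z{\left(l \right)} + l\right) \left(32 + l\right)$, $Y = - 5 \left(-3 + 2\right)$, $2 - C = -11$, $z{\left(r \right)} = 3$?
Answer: $3221$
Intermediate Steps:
$C = 13$ ($C = 2 - -11 = 2 + 11 = 13$)
$Y = 5$ ($Y = \left(-5\right) \left(-1\right) = 5$)
$P{\left(l \right)} = \left(3 + l\right) \left(32 + l\right)$
$P{\left(Y \right)} - \left(-3\right) \left(-5\right) W C = \left(96 + 5^{2} + 35 \cdot 5\right) - \left(-3\right) \left(-5\right) \left(-15\right) 13 = \left(96 + 25 + 175\right) - 15 \left(-15\right) 13 = 296 - \left(-225\right) 13 = 296 - -2925 = 296 + 2925 = 3221$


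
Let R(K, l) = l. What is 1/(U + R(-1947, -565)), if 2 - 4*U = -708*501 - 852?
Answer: 2/176651 ≈ 1.1322e-5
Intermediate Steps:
U = 177781/2 (U = ½ - (-708*501 - 852)/4 = ½ - (-354708 - 852)/4 = ½ - ¼*(-355560) = ½ + 88890 = 177781/2 ≈ 88891.)
1/(U + R(-1947, -565)) = 1/(177781/2 - 565) = 1/(176651/2) = 2/176651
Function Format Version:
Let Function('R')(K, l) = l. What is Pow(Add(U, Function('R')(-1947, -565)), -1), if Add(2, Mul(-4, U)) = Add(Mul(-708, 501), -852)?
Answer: Rational(2, 176651) ≈ 1.1322e-5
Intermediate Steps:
U = Rational(177781, 2) (U = Add(Rational(1, 2), Mul(Rational(-1, 4), Add(Mul(-708, 501), -852))) = Add(Rational(1, 2), Mul(Rational(-1, 4), Add(-354708, -852))) = Add(Rational(1, 2), Mul(Rational(-1, 4), -355560)) = Add(Rational(1, 2), 88890) = Rational(177781, 2) ≈ 88891.)
Pow(Add(U, Function('R')(-1947, -565)), -1) = Pow(Add(Rational(177781, 2), -565), -1) = Pow(Rational(176651, 2), -1) = Rational(2, 176651)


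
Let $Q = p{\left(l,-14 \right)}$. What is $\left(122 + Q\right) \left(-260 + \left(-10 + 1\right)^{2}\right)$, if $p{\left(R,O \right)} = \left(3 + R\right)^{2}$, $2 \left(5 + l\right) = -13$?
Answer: $- \frac{139083}{4} \approx -34771.0$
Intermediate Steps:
$l = - \frac{23}{2}$ ($l = -5 + \frac{1}{2} \left(-13\right) = -5 - \frac{13}{2} = - \frac{23}{2} \approx -11.5$)
$Q = \frac{289}{4}$ ($Q = \left(3 - \frac{23}{2}\right)^{2} = \left(- \frac{17}{2}\right)^{2} = \frac{289}{4} \approx 72.25$)
$\left(122 + Q\right) \left(-260 + \left(-10 + 1\right)^{2}\right) = \left(122 + \frac{289}{4}\right) \left(-260 + \left(-10 + 1\right)^{2}\right) = \frac{777 \left(-260 + \left(-9\right)^{2}\right)}{4} = \frac{777 \left(-260 + 81\right)}{4} = \frac{777}{4} \left(-179\right) = - \frac{139083}{4}$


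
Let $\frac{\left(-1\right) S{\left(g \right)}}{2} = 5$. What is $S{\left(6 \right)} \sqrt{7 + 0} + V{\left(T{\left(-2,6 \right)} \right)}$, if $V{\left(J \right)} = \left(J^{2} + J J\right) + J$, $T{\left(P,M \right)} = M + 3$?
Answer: $171 - 10 \sqrt{7} \approx 144.54$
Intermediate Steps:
$T{\left(P,M \right)} = 3 + M$
$S{\left(g \right)} = -10$ ($S{\left(g \right)} = \left(-2\right) 5 = -10$)
$V{\left(J \right)} = J + 2 J^{2}$ ($V{\left(J \right)} = \left(J^{2} + J^{2}\right) + J = 2 J^{2} + J = J + 2 J^{2}$)
$S{\left(6 \right)} \sqrt{7 + 0} + V{\left(T{\left(-2,6 \right)} \right)} = - 10 \sqrt{7 + 0} + \left(3 + 6\right) \left(1 + 2 \left(3 + 6\right)\right) = - 10 \sqrt{7} + 9 \left(1 + 2 \cdot 9\right) = - 10 \sqrt{7} + 9 \left(1 + 18\right) = - 10 \sqrt{7} + 9 \cdot 19 = - 10 \sqrt{7} + 171 = 171 - 10 \sqrt{7}$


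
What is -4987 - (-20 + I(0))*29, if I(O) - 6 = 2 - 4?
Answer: -4523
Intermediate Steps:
I(O) = 4 (I(O) = 6 + (2 - 4) = 6 - 2 = 4)
-4987 - (-20 + I(0))*29 = -4987 - (-20 + 4)*29 = -4987 - (-16)*29 = -4987 - 1*(-464) = -4987 + 464 = -4523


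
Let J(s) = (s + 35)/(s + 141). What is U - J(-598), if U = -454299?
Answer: -207615206/457 ≈ -4.5430e+5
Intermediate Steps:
J(s) = (35 + s)/(141 + s)
U - J(-598) = -454299 - (35 - 598)/(141 - 598) = -454299 - (-563)/(-457) = -454299 - (-1)*(-563)/457 = -454299 - 1*563/457 = -454299 - 563/457 = -207615206/457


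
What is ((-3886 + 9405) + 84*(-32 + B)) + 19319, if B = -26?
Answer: 19966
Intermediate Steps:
((-3886 + 9405) + 84*(-32 + B)) + 19319 = ((-3886 + 9405) + 84*(-32 - 26)) + 19319 = (5519 + 84*(-58)) + 19319 = (5519 - 4872) + 19319 = 647 + 19319 = 19966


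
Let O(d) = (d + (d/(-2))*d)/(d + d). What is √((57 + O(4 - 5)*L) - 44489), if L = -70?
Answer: I*√177938/2 ≈ 210.91*I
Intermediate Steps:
O(d) = (d - d²/2)/(2*d) (O(d) = (d + (d*(-½))*d)/((2*d)) = (d + (-d/2)*d)*(1/(2*d)) = (d - d²/2)*(1/(2*d)) = (d - d²/2)/(2*d))
√((57 + O(4 - 5)*L) - 44489) = √((57 + (½ - (4 - 5)/4)*(-70)) - 44489) = √((57 + (½ - ¼*(-1))*(-70)) - 44489) = √((57 + (½ + ¼)*(-70)) - 44489) = √((57 + (¾)*(-70)) - 44489) = √((57 - 105/2) - 44489) = √(9/2 - 44489) = √(-88969/2) = I*√177938/2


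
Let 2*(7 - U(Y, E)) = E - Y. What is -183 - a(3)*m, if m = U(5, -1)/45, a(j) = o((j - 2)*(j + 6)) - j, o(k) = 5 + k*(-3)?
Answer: -1597/9 ≈ -177.44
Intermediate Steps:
U(Y, E) = 7 + Y/2 - E/2 (U(Y, E) = 7 - (E - Y)/2 = 7 + (Y/2 - E/2) = 7 + Y/2 - E/2)
o(k) = 5 - 3*k
a(j) = 5 - j - 3*(-2 + j)*(6 + j) (a(j) = (5 - 3*(j - 2)*(j + 6)) - j = (5 - 3*(-2 + j)*(6 + j)) - j = 5 - j - 3*(-2 + j)*(6 + j))
m = 2/9 (m = (7 + (½)*5 - ½*(-1))/45 = (7 + 5/2 + ½)*(1/45) = 10*(1/45) = 2/9 ≈ 0.22222)
-183 - a(3)*m = -183 - (41 - 13*3 - 3*3²)*2/9 = -183 - (41 - 39 - 3*9)*2/9 = -183 - (41 - 39 - 27)*2/9 = -183 - (-25)*2/9 = -183 - 1*(-50/9) = -183 + 50/9 = -1597/9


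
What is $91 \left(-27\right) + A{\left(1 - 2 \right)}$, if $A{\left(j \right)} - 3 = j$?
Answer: $-2455$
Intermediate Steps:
$A{\left(j \right)} = 3 + j$
$91 \left(-27\right) + A{\left(1 - 2 \right)} = 91 \left(-27\right) + \left(3 + \left(1 - 2\right)\right) = -2457 + \left(3 + \left(1 - 2\right)\right) = -2457 + \left(3 - 1\right) = -2457 + 2 = -2455$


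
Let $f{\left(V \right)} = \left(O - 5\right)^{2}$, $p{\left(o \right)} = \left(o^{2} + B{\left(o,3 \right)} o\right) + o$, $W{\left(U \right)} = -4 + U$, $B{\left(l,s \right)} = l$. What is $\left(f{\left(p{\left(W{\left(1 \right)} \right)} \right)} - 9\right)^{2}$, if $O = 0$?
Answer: $256$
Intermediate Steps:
$p{\left(o \right)} = o + 2 o^{2}$ ($p{\left(o \right)} = \left(o^{2} + o o\right) + o = \left(o^{2} + o^{2}\right) + o = 2 o^{2} + o = o + 2 o^{2}$)
$f{\left(V \right)} = 25$ ($f{\left(V \right)} = \left(0 - 5\right)^{2} = \left(-5\right)^{2} = 25$)
$\left(f{\left(p{\left(W{\left(1 \right)} \right)} \right)} - 9\right)^{2} = \left(25 - 9\right)^{2} = 16^{2} = 256$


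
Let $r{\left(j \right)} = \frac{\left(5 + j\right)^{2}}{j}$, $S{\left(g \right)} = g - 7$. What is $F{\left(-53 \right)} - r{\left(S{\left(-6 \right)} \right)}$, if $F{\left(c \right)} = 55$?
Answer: $\frac{779}{13} \approx 59.923$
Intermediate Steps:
$S{\left(g \right)} = -7 + g$ ($S{\left(g \right)} = g - 7 = -7 + g$)
$r{\left(j \right)} = \frac{\left(5 + j\right)^{2}}{j}$
$F{\left(-53 \right)} - r{\left(S{\left(-6 \right)} \right)} = 55 - \frac{\left(5 - 13\right)^{2}}{-7 - 6} = 55 - \frac{\left(5 - 13\right)^{2}}{-13} = 55 - - \frac{\left(-8\right)^{2}}{13} = 55 - \left(- \frac{1}{13}\right) 64 = 55 - - \frac{64}{13} = 55 + \frac{64}{13} = \frac{779}{13}$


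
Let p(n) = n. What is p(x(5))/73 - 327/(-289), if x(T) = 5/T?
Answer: 24160/21097 ≈ 1.1452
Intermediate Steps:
p(x(5))/73 - 327/(-289) = (5/5)/73 - 327/(-289) = (5*(⅕))*(1/73) - 327*(-1/289) = 1*(1/73) + 327/289 = 1/73 + 327/289 = 24160/21097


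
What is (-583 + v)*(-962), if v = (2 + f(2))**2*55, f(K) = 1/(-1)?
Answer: 507936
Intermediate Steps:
f(K) = -1
v = 55 (v = (2 - 1)**2*55 = 1**2*55 = 1*55 = 55)
(-583 + v)*(-962) = (-583 + 55)*(-962) = -528*(-962) = 507936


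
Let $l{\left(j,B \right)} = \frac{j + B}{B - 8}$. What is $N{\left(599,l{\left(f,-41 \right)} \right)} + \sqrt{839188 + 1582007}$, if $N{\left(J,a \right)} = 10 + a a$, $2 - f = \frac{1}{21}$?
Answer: $\frac{11260810}{1058841} + \sqrt{2421195} \approx 1566.7$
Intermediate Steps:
$f = \frac{41}{21}$ ($f = 2 - \frac{1}{21} = \frac{41}{21} \approx 1.9524$)
$l{\left(j,B \right)} = \frac{B + j}{-8 + B}$
$N{\left(J,a \right)} = 10 + a^{2}$
$N{\left(599,l{\left(f,-41 \right)} \right)} + \sqrt{839188 + 1582007} = \left(10 + \left(\frac{-41 + \frac{41}{21}}{-8 - 41}\right)^{2}\right) + \sqrt{839188 + 1582007} = \left(10 + \left(\frac{1}{-49} \left(- \frac{820}{21}\right)\right)^{2}\right) + \sqrt{2421195} = \left(10 + \left(\left(- \frac{1}{49}\right) \left(- \frac{820}{21}\right)\right)^{2}\right) + \sqrt{2421195} = \left(10 + \left(\frac{820}{1029}\right)^{2}\right) + \sqrt{2421195} = \left(10 + \frac{672400}{1058841}\right) + \sqrt{2421195} = \frac{11260810}{1058841} + \sqrt{2421195}$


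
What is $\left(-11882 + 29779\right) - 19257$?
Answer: $-1360$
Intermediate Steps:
$\left(-11882 + 29779\right) - 19257 = 17897 - 19257 = -1360$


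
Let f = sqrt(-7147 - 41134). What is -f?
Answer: -I*sqrt(48281) ≈ -219.73*I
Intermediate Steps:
f = I*sqrt(48281) (f = sqrt(-48281) = I*sqrt(48281) ≈ 219.73*I)
-f = -I*sqrt(48281)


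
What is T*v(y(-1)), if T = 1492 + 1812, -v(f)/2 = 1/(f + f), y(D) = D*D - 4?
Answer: 3304/3 ≈ 1101.3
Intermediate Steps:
y(D) = -4 + D² (y(D) = D² - 4 = -4 + D²)
v(f) = -1/f (v(f) = -2/(f + f) = -2*1/(2*f) = -1/f)
T = 3304
T*v(y(-1)) = 3304*(-1/(-4 + (-1)²)) = 3304*(-1/(-4 + 1)) = 3304*(-1/(-3)) = 3304*(-1*(-⅓)) = 3304*(⅓) = 3304/3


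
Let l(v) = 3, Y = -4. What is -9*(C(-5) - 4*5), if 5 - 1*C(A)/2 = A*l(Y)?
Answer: -180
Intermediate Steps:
C(A) = 10 - 6*A (C(A) = 10 - 2*A*3 = 10 - 6*A)
-9*(C(-5) - 4*5) = -9*((10 - 6*(-5)) - 4*5) = -9*((10 + 30) - 20) = -9*(40 - 20) = -9*20 = -180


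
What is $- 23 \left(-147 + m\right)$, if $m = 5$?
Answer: $3266$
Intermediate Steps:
$- 23 \left(-147 + m\right) = - 23 \left(-147 + 5\right) = \left(-23\right) \left(-142\right) = 3266$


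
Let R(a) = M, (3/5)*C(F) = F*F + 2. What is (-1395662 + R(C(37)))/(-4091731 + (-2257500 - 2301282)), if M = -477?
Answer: 1396139/8650513 ≈ 0.16139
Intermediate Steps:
C(F) = 10/3 + 5*F²/3 (C(F) = 5*(F*F + 2)/3 = 5*(F² + 2)/3 = 5*(2 + F²)/3 = 10/3 + 5*F²/3)
R(a) = -477
(-1395662 + R(C(37)))/(-4091731 + (-2257500 - 2301282)) = (-1395662 - 477)/(-4091731 + (-2257500 - 2301282)) = -1396139/(-4091731 - 4558782) = -1396139/(-8650513) = -1396139*(-1/8650513) = 1396139/8650513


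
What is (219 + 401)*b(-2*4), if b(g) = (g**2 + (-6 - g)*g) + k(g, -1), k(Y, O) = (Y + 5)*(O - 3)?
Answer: 37200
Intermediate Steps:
k(Y, O) = (-3 + O)*(5 + Y) (k(Y, O) = (5 + Y)*(-3 + O) = (-3 + O)*(5 + Y))
b(g) = -20 + g**2 - 4*g + g*(-6 - g) (b(g) = (g**2 + (-6 - g)*g) + (-15 - 3*g + 5*(-1) - g) = (g**2 + g*(-6 - g)) + (-15 - 3*g - 5 - g) = (g**2 + g*(-6 - g)) + (-20 - 4*g) = -20 + g**2 - 4*g + g*(-6 - g))
(219 + 401)*b(-2*4) = (219 + 401)*(-20 - (-20)*4) = 620*(-20 - 10*(-8)) = 620*(-20 + 80) = 620*60 = 37200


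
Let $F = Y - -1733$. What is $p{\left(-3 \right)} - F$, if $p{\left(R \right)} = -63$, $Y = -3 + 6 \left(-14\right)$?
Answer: $-1709$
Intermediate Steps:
$Y = -87$ ($Y = -3 - 84 = -87$)
$F = 1646$ ($F = -87 - -1733 = -87 + 1733 = 1646$)
$p{\left(-3 \right)} - F = -63 - 1646 = -1709$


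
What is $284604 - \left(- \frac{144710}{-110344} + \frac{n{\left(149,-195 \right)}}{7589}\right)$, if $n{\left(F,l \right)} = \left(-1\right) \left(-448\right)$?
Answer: $\frac{119163208638881}{418700308} \approx 2.846 \cdot 10^{5}$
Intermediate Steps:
$n{\left(F,l \right)} = 448$
$284604 - \left(- \frac{144710}{-110344} + \frac{n{\left(149,-195 \right)}}{7589}\right) = 284604 - \left(- \frac{144710}{-110344} + \frac{448}{7589}\right) = 284604 - \left(\left(-144710\right) \left(- \frac{1}{110344}\right) + 448 \cdot \frac{1}{7589}\right) = 284604 - \left(\frac{72355}{55172} + \frac{448}{7589}\right) = 284604 - \frac{573819151}{418700308} = \frac{119163208638881}{418700308}$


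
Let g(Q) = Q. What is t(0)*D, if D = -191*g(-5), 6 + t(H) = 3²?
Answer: 2865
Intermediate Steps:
t(H) = 3 (t(H) = -6 + 3² = -6 + 9 = 3)
D = 955 (D = -191*(-5) = 955)
t(0)*D = 3*955 = 2865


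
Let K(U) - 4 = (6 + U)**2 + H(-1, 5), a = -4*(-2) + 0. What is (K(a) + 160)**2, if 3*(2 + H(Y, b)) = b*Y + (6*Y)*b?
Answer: 1079521/9 ≈ 1.1995e+5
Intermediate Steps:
H(Y, b) = -2 + 7*Y*b/3 (H(Y, b) = -2 + (b*Y + (6*Y)*b)/3 = -2 + (Y*b + 6*Y*b)/3 = -2 + (7*Y*b)/3 = -2 + 7*Y*b/3)
a = 8 (a = 8 + 0 = 8)
K(U) = -29/3 + (6 + U)**2 (K(U) = 4 + ((6 + U)**2 + (-2 + (7/3)*(-1)*5)) = 4 + ((6 + U)**2 + (-2 - 35/3)) = 4 + ((6 + U)**2 - 41/3) = 4 + (-41/3 + (6 + U)**2) = -29/3 + (6 + U)**2)
(K(a) + 160)**2 = ((-29/3 + (6 + 8)**2) + 160)**2 = ((-29/3 + 14**2) + 160)**2 = ((-29/3 + 196) + 160)**2 = (559/3 + 160)**2 = (1039/3)**2 = 1079521/9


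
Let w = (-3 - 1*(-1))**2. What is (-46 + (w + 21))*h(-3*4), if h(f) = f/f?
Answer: -21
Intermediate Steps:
w = 4 (w = (-3 + 1)**2 = (-2)**2 = 4)
h(f) = 1
(-46 + (w + 21))*h(-3*4) = (-46 + (4 + 21))*1 = (-46 + 25)*1 = -21*1 = -21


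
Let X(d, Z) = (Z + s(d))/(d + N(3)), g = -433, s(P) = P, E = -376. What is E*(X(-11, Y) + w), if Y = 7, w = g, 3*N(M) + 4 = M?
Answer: 2765480/17 ≈ 1.6268e+5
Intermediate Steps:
N(M) = -4/3 + M/3
w = -433
X(d, Z) = (Z + d)/(-⅓ + d) (X(d, Z) = (Z + d)/(d + (-4/3 + (⅓)*3)) = (Z + d)/(d + (-4/3 + 1)) = (Z + d)/(d - ⅓) = (Z + d)/(-⅓ + d))
E*(X(-11, Y) + w) = -376*(3*(7 - 11)/(-1 + 3*(-11)) - 433) = -376*(3*(-4)/(-1 - 33) - 433) = -376*(3*(-4)/(-34) - 433) = -376*(3*(-1/34)*(-4) - 433) = -376*(6/17 - 433) = -376*(-7355/17) = 2765480/17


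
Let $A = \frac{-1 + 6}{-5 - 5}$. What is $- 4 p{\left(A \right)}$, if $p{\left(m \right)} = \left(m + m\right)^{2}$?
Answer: $-4$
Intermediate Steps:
$A = - \frac{1}{2}$ ($A = \frac{5}{-10} = 5 \left(- \frac{1}{10}\right) = - \frac{1}{2} \approx -0.5$)
$p{\left(m \right)} = 4 m^{2}$ ($p{\left(m \right)} = \left(2 m\right)^{2} = 4 m^{2}$)
$- 4 p{\left(A \right)} = - 4 \cdot 4 \left(- \frac{1}{2}\right)^{2} = - 4 \cdot 4 \cdot \frac{1}{4} = \left(-4\right) 1 = -4$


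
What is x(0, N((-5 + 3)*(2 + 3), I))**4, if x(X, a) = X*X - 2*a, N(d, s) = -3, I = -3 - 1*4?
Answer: 1296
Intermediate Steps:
I = -7 (I = -3 - 4 = -7)
x(X, a) = X**2 - 2*a
x(0, N((-5 + 3)*(2 + 3), I))**4 = (0**2 - 2*(-3))**4 = (0 + 6)**4 = 6**4 = 1296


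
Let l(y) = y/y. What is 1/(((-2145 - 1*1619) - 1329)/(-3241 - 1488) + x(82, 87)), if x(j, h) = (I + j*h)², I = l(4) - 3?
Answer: 4729/240542595189 ≈ 1.9660e-8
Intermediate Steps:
l(y) = 1
I = -2 (I = 1 - 3 = -2)
x(j, h) = (-2 + h*j)² (x(j, h) = (-2 + j*h)² = (-2 + h*j)²)
1/(((-2145 - 1*1619) - 1329)/(-3241 - 1488) + x(82, 87)) = 1/(((-2145 - 1*1619) - 1329)/(-3241 - 1488) + (-2 + 87*82)²) = 1/(((-2145 - 1619) - 1329)/(-4729) + (-2 + 7134)²) = 1/((-3764 - 1329)*(-1/4729) + 7132²) = 1/(-5093*(-1/4729) + 50865424) = 1/(5093/4729 + 50865424) = 1/(240542595189/4729) = 4729/240542595189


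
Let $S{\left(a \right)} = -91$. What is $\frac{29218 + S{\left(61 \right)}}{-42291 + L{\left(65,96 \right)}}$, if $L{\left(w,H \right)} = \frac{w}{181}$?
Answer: $- \frac{277473}{402874} \approx -0.68873$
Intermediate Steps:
$L{\left(w,H \right)} = \frac{w}{181}$ ($L{\left(w,H \right)} = w \frac{1}{181} = \frac{w}{181}$)
$\frac{29218 + S{\left(61 \right)}}{-42291 + L{\left(65,96 \right)}} = \frac{29218 - 91}{-42291 + \frac{1}{181} \cdot 65} = \frac{29127}{-42291 + \frac{65}{181}} = \frac{29127}{- \frac{7654606}{181}} = 29127 \left(- \frac{181}{7654606}\right) = - \frac{277473}{402874}$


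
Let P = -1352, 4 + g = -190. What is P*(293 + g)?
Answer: -133848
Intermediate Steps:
g = -194 (g = -4 - 190 = -194)
P*(293 + g) = -1352*(293 - 194) = -1352*99 = -133848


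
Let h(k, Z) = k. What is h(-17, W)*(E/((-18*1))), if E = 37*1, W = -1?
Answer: 629/18 ≈ 34.944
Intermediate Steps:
E = 37
h(-17, W)*(E/((-18*1))) = -629/((-18*1)) = -629/(-18) = -629*(-1)/18 = -17*(-37/18) = 629/18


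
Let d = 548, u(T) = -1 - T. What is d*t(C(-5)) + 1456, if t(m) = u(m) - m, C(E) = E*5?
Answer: 28308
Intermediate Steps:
C(E) = 5*E
t(m) = -1 - 2*m (t(m) = (-1 - m) - m = -1 - 2*m)
d*t(C(-5)) + 1456 = 548*(-1 - 10*(-5)) + 1456 = 548*(-1 - 2*(-25)) + 1456 = 548*(-1 + 50) + 1456 = 548*49 + 1456 = 26852 + 1456 = 28308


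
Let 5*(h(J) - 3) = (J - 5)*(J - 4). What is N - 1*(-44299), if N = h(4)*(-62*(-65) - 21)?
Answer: 56326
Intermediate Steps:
h(J) = 3 + (-5 + J)*(-4 + J)/5 (h(J) = 3 + ((J - 5)*(J - 4))/5 = 3 + ((-5 + J)*(-4 + J))/5 = 3 + (-5 + J)*(-4 + J)/5)
N = 12027 (N = (7 - 9/5*4 + (⅕)*4²)*(-62*(-65) - 21) = (7 - 36/5 + (⅕)*16)*(4030 - 21) = (7 - 36/5 + 16/5)*4009 = 3*4009 = 12027)
N - 1*(-44299) = 12027 - 1*(-44299) = 12027 + 44299 = 56326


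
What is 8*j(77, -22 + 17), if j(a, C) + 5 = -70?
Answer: -600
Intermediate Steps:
j(a, C) = -75 (j(a, C) = -5 - 70 = -75)
8*j(77, -22 + 17) = 8*(-75) = -600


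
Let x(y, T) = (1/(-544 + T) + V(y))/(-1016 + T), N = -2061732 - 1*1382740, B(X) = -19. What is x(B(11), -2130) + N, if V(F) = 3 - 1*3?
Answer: -28976290030687/8412404 ≈ -3.4445e+6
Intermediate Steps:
V(F) = 0 (V(F) = 3 - 3 = 0)
N = -3444472 (N = -2061732 - 1382740 = -3444472)
x(y, T) = 1/((-1016 + T)*(-544 + T)) (x(y, T) = (1/(-544 + T) + 0)/(-1016 + T) = 1/((-544 + T)*(-1016 + T)) = 1/((-1016 + T)*(-544 + T)))
x(B(11), -2130) + N = 1/(552704 + (-2130)² - 1560*(-2130)) - 3444472 = 1/(552704 + 4536900 + 3322800) - 3444472 = 1/8412404 - 3444472 = -28976290030687/8412404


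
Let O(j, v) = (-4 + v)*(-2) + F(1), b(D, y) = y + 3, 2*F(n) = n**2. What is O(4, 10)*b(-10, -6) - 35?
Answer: -1/2 ≈ -0.50000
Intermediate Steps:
F(n) = n**2/2
b(D, y) = 3 + y
O(j, v) = 17/2 - 2*v (O(j, v) = (-4 + v)*(-2) + (1/2)*1**2 = (8 - 2*v) + (1/2)*1 = (8 - 2*v) + 1/2 = 17/2 - 2*v)
O(4, 10)*b(-10, -6) - 35 = (17/2 - 2*10)*(3 - 6) - 35 = (17/2 - 20)*(-3) - 35 = -23/2*(-3) - 35 = 69/2 - 35 = -1/2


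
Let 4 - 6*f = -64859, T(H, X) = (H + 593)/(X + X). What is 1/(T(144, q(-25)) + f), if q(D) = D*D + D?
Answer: 1200/12973337 ≈ 9.2497e-5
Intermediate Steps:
q(D) = D + D² (q(D) = D² + D = D + D²)
T(H, X) = (593 + H)/(2*X) (T(H, X) = (593 + H)/((2*X)) = (593 + H)*(1/(2*X)) = (593 + H)/(2*X))
f = 21621/2 (f = ⅔ - ⅙*(-64859) = ⅔ + 64859/6 = 21621/2 ≈ 10811.)
1/(T(144, q(-25)) + f) = 1/((593 + 144)/(2*((-25*(1 - 25)))) + 21621/2) = 1/((½)*737/(-25*(-24)) + 21621/2) = 1/((½)*737/600 + 21621/2) = 1/((½)*(1/600)*737 + 21621/2) = 1/(737/1200 + 21621/2) = 1/(12973337/1200) = 1200/12973337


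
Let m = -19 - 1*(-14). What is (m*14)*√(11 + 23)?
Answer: -70*√34 ≈ -408.17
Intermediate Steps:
m = -5 (m = -19 + 14 = -5)
(m*14)*√(11 + 23) = (-5*14)*√(11 + 23) = -70*√34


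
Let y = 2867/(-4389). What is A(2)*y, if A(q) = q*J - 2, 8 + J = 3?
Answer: 11468/1463 ≈ 7.8387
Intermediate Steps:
J = -5 (J = -8 + 3 = -5)
y = -2867/4389 (y = 2867*(-1/4389) = -2867/4389 ≈ -0.65322)
A(q) = -2 - 5*q (A(q) = q*(-5) - 2 = -5*q - 2 = -2 - 5*q)
A(2)*y = (-2 - 5*2)*(-2867/4389) = (-2 - 10)*(-2867/4389) = -12*(-2867/4389) = 11468/1463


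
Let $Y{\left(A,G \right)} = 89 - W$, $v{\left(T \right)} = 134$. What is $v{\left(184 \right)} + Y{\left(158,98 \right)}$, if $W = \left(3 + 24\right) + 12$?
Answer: $184$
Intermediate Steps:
$W = 39$ ($W = 27 + 12 = 39$)
$Y{\left(A,G \right)} = 50$ ($Y{\left(A,G \right)} = 89 - 39 = 50$)
$v{\left(184 \right)} + Y{\left(158,98 \right)} = 134 + 50 = 184$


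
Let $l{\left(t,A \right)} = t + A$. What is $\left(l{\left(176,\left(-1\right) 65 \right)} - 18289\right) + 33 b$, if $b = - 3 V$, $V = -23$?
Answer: $-15901$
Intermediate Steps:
$l{\left(t,A \right)} = A + t$
$b = 69$ ($b = \left(-3\right) \left(-23\right) = 69$)
$\left(l{\left(176,\left(-1\right) 65 \right)} - 18289\right) + 33 b = \left(\left(\left(-1\right) 65 + 176\right) - 18289\right) + 33 \cdot 69 = \left(\left(-65 + 176\right) - 18289\right) + 2277 = \left(111 - 18289\right) + 2277 = -18178 + 2277 = -15901$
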